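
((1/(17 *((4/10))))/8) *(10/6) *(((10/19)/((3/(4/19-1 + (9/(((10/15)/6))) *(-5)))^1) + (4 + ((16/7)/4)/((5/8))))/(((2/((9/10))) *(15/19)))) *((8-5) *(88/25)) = -3454308/282625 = -12.22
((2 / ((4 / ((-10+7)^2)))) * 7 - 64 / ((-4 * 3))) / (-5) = -221 / 30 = -7.37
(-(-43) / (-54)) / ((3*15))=-43 / 2430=-0.02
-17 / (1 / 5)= -85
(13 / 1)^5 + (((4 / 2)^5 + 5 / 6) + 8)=2228003 / 6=371333.83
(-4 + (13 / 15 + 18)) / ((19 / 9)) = 669 / 95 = 7.04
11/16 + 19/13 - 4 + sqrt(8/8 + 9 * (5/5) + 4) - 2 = -801/208 + sqrt(14) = -0.11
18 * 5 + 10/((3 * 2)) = 91.67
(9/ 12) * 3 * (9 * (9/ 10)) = 729/ 40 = 18.22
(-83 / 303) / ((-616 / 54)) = 747 / 31108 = 0.02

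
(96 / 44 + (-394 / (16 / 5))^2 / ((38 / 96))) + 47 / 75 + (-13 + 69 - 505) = 37852.16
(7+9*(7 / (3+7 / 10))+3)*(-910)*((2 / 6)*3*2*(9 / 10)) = -1638000 / 37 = -44270.27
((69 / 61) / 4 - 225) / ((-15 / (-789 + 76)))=-13031501 / 1220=-10681.56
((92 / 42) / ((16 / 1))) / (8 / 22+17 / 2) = 253 / 16380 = 0.02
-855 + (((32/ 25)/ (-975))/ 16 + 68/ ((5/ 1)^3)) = -20827367/ 24375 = -854.46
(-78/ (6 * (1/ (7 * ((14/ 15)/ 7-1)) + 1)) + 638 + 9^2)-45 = 50041/ 76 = 658.43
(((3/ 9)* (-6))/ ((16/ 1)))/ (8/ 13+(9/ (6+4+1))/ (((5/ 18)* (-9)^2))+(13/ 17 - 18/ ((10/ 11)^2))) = 60775/ 9900756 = 0.01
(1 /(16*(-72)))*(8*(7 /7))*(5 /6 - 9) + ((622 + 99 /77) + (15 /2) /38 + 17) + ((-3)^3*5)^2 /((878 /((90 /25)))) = 36082594411 /50446368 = 715.27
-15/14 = -1.07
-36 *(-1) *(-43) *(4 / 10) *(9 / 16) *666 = -1159839 / 5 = -231967.80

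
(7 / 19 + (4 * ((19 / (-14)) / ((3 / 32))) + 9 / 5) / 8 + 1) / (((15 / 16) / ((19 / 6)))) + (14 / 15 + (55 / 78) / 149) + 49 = 565094029 / 18304650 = 30.87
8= 8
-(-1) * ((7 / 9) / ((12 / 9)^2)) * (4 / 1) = 7 / 4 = 1.75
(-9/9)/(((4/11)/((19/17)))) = -209/68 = -3.07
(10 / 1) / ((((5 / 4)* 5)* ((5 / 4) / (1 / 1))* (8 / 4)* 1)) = 16 / 25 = 0.64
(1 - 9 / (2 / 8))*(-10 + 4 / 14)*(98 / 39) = 33320 / 39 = 854.36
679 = 679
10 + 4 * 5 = 30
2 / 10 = 1 / 5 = 0.20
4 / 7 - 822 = -5750 / 7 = -821.43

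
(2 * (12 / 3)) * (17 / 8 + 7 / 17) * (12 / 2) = 2070 / 17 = 121.76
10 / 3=3.33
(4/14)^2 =4/49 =0.08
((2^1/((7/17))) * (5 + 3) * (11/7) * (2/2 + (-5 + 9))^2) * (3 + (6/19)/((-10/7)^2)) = 4483512/931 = 4815.80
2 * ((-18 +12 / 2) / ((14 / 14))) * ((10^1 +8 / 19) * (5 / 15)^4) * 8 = -1408 / 57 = -24.70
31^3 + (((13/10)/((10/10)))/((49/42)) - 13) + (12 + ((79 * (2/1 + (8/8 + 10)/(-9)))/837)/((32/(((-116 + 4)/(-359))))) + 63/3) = 5643561263741/189304290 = 29812.12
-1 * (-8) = 8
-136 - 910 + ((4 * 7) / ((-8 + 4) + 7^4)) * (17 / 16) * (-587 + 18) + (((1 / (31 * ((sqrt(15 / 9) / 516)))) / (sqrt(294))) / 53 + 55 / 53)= -31447111 / 29892 + 258 * sqrt(10) / 57505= -1052.01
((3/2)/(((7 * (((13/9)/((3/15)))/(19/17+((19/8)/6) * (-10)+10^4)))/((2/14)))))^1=2823813/66640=42.37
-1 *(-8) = 8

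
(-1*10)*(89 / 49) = -890 / 49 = -18.16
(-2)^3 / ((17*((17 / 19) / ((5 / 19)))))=-40 / 289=-0.14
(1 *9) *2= 18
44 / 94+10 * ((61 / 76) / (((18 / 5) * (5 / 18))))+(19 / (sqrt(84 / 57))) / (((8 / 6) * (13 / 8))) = 57 * sqrt(133) / 91+15171 / 1786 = 15.72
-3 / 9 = -1 / 3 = -0.33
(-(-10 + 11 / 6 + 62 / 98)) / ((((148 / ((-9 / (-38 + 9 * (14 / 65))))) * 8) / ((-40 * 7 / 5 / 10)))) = -86385 / 9713536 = -0.01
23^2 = 529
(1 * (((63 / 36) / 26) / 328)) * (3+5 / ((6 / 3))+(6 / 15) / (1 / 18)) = 889 / 341120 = 0.00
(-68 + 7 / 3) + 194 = 385 / 3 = 128.33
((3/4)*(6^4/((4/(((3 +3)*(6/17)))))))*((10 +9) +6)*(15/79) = 3280500/1343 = 2442.67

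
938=938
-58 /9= -6.44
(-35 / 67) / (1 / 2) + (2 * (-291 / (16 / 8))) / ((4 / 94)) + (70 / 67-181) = -14039 / 2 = -7019.50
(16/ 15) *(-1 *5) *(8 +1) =-48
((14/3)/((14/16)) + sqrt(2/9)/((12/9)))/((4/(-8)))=-32/3-sqrt(2)/2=-11.37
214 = 214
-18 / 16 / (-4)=9 / 32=0.28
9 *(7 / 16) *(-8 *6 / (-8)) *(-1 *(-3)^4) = -15309 / 8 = -1913.62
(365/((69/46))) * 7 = 5110/3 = 1703.33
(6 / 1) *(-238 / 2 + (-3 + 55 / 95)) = -13842 / 19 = -728.53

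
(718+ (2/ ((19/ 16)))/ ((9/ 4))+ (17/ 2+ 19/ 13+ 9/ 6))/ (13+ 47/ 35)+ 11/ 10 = 145103839/ 2789865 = 52.01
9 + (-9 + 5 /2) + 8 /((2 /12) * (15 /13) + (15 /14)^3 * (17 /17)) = 824427 /101470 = 8.12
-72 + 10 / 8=-283 / 4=-70.75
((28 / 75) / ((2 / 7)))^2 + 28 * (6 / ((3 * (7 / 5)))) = 234604 / 5625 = 41.71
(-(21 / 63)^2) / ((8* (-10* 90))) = 1 / 64800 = 0.00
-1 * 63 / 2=-63 / 2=-31.50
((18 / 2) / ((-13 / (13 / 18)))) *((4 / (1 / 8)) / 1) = -16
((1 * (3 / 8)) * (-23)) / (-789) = 23 / 2104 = 0.01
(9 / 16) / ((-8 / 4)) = -9 / 32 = -0.28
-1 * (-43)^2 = -1849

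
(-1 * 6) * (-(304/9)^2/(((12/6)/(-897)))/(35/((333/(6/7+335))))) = -1022398208/11755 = -86975.60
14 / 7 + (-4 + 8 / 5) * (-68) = 826 / 5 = 165.20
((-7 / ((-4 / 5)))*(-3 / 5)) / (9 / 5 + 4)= -105 / 116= -0.91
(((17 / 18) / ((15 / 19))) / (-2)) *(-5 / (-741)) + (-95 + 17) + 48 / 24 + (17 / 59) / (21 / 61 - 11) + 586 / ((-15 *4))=-533035639 / 6212700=-85.80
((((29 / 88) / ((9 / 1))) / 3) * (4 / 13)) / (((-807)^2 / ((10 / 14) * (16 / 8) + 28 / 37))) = 0.00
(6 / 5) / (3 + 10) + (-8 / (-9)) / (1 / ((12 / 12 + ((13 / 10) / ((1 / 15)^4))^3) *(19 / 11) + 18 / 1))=2816320718935660309 / 6435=437656677379278.99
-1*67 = -67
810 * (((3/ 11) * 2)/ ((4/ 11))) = 1215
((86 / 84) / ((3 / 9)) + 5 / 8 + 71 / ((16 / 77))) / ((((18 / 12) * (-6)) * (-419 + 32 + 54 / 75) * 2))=967075 / 19468512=0.05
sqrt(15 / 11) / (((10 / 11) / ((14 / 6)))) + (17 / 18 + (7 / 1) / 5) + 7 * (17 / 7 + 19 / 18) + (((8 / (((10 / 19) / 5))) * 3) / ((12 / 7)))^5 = 7 * sqrt(165) / 30 + 624236938796 / 15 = 41615795922.73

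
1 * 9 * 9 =81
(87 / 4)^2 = 7569 / 16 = 473.06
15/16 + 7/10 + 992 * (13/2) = 515971/80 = 6449.64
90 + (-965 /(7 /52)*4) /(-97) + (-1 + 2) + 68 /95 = 24984527 /64505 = 387.33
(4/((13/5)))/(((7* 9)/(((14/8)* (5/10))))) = 5/234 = 0.02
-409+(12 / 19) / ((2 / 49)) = -7477 / 19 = -393.53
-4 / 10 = -2 / 5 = -0.40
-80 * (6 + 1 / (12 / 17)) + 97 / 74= -131429 / 222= -592.02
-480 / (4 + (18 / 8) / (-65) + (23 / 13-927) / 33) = 4118400 / 206537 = 19.94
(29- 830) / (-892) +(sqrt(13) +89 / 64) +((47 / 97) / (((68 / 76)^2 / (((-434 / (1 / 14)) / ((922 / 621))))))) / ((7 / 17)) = -65238800057029 / 10849417408 +sqrt(13) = -6009.51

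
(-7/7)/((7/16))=-16/7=-2.29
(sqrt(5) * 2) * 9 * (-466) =-8388 * sqrt(5) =-18756.14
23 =23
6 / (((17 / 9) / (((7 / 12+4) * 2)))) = 495 / 17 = 29.12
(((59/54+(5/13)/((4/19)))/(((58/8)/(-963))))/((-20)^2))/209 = -438593/94551600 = -0.00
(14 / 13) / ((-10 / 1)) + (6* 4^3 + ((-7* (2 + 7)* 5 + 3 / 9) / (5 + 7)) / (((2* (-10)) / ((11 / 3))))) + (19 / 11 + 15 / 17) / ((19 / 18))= 2439158824 / 6235515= 391.17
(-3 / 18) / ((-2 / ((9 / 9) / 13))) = 1 / 156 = 0.01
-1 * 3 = -3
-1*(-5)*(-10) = -50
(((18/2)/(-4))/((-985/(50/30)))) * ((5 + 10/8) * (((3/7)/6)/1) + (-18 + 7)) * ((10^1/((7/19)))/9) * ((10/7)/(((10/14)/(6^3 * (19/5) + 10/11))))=-429343/2156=-199.14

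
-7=-7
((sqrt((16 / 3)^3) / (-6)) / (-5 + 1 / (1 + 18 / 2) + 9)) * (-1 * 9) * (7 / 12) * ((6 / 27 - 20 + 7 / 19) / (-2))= 25.51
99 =99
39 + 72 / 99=437 / 11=39.73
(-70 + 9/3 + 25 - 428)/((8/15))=-3525/4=-881.25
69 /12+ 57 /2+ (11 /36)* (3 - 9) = 389 /12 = 32.42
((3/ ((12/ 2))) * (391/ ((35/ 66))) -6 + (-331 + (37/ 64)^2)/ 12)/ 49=192160697/ 28098560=6.84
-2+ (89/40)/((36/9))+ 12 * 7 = 13209/160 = 82.56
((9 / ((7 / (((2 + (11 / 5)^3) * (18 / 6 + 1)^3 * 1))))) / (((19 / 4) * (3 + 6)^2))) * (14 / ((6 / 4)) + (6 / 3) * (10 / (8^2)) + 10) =7951376 / 149625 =53.14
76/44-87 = -85.27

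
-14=-14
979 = 979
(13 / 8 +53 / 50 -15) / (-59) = 2463 / 11800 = 0.21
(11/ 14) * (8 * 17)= 748/ 7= 106.86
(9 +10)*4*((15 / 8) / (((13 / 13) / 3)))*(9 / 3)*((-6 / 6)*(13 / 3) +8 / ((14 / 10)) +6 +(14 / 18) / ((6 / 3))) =279015 / 28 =9964.82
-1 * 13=-13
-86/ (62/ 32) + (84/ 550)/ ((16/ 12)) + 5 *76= 5724153/ 17050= 335.73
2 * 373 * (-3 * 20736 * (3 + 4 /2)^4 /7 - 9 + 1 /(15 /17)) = -435067816196 /105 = -4143503011.39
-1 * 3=-3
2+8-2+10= 18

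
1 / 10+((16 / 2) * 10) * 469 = 37520.10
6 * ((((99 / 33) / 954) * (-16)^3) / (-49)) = 4096 / 2597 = 1.58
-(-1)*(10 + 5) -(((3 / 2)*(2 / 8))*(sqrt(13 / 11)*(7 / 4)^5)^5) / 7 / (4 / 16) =15 -97131684309947172101307*sqrt(143) / 2997145552015065088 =-387529.08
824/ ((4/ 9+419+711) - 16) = 3708/ 5015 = 0.74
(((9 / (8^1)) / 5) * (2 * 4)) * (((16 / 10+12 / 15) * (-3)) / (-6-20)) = 162 / 325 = 0.50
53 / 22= 2.41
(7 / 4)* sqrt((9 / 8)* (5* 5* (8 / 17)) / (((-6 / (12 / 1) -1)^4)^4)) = 2240* sqrt(17) / 37179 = 0.25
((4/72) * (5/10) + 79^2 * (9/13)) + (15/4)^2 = 8114713/1872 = 4334.78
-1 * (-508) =508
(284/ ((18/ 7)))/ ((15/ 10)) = 1988/ 27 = 73.63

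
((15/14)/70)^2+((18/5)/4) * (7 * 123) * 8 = 1190742381/192080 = 6199.20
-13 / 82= -0.16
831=831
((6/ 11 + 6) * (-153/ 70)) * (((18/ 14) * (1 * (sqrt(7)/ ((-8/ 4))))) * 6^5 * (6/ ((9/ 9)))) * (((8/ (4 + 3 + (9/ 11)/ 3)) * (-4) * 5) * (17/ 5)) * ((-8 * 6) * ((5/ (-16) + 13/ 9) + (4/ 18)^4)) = 2140887511296 * sqrt(7)/ 1225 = 4623882399.88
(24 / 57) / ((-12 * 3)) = -2 / 171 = -0.01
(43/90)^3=79507/729000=0.11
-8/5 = -1.60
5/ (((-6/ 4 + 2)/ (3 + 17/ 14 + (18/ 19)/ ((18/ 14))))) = 6585/ 133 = 49.51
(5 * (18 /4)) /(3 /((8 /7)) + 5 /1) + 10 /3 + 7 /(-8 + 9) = 2431 /183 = 13.28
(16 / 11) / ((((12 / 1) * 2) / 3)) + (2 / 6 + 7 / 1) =248 / 33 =7.52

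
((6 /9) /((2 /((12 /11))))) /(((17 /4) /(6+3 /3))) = 112 /187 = 0.60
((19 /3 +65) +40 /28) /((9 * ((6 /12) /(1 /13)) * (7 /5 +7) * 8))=955 /51597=0.02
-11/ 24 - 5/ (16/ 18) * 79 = -2669/ 6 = -444.83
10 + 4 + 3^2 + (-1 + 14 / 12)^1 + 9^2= 625 / 6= 104.17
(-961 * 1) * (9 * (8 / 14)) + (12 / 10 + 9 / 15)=-172917 / 35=-4940.49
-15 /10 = -3 /2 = -1.50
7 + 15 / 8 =71 / 8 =8.88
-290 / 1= -290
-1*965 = -965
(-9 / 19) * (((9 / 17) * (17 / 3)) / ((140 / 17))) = -459 / 2660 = -0.17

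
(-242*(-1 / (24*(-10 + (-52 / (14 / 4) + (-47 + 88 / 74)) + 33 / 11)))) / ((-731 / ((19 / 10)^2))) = 11313379 / 15373807200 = 0.00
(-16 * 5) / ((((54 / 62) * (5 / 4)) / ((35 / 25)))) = -13888 / 135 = -102.87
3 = 3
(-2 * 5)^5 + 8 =-99992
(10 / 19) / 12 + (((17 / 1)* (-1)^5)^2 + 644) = 106367 / 114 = 933.04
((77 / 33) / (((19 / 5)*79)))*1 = 35 / 4503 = 0.01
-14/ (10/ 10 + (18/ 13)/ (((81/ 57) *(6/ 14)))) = -1638/ 383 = -4.28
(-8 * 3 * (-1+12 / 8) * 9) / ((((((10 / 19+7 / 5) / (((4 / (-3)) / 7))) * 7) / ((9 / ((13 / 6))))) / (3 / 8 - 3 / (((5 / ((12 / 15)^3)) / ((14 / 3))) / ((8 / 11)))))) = -226042164 / 53428375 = -4.23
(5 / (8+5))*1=5 / 13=0.38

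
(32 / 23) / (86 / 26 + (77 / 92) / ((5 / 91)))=8320 / 110871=0.08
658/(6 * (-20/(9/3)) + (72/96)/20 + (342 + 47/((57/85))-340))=3000480/146491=20.48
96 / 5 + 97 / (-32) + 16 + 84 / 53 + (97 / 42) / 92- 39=-21385367 / 4095840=-5.22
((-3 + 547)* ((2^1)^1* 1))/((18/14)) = 7616/9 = 846.22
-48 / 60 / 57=-4 / 285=-0.01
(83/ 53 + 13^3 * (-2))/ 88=-232799/ 4664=-49.91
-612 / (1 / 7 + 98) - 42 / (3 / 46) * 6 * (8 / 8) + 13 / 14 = -3869.31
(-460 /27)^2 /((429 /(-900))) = -21160000 /34749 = -608.94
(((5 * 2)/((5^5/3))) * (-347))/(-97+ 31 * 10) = -694/44375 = -0.02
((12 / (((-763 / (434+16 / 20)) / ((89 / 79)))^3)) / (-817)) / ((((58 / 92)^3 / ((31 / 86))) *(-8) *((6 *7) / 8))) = -21856661589580785858496 / 164190281166421827011403625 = -0.00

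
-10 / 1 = -10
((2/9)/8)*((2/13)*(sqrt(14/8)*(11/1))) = 11*sqrt(7)/468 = 0.06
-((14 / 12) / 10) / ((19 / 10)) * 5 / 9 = -35 / 1026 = -0.03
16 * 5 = 80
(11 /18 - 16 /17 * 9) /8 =-2405 /2448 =-0.98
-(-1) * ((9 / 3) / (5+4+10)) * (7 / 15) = 7 / 95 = 0.07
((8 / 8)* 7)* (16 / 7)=16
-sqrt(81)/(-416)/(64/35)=315/26624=0.01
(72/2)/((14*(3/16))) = 96/7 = 13.71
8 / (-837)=-8 / 837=-0.01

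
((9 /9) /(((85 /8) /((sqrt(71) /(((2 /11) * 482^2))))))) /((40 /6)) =33 * sqrt(71) /98737700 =0.00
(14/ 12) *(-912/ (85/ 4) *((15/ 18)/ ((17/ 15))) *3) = -110.45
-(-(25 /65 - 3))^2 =-1156 /169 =-6.84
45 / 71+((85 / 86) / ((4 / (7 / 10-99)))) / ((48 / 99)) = -38658513 / 781568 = -49.46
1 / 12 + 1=13 / 12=1.08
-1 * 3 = -3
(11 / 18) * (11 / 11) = 11 / 18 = 0.61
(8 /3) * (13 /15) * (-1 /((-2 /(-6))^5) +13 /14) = -176228 /315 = -559.45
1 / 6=0.17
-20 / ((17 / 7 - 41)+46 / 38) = 2660 / 4969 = 0.54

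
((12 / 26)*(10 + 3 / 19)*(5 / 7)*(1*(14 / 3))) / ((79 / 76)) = 15440 / 1027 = 15.03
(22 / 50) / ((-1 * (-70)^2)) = -0.00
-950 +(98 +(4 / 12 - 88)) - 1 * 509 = -4346 / 3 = -1448.67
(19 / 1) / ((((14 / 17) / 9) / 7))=2907 / 2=1453.50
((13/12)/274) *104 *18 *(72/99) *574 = 4656288/1507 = 3089.77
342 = 342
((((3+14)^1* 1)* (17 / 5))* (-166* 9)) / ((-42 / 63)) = 647649 / 5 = 129529.80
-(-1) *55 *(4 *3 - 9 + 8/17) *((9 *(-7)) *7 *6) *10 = -5050747.06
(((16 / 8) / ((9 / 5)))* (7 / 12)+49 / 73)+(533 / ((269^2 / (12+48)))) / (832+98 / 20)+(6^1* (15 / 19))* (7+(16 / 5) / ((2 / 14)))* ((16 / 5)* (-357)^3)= -4598426175905755402102489 / 226787102878410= -20276400719.19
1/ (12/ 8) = 2/ 3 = 0.67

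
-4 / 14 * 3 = -6 / 7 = -0.86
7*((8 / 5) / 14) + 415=415.80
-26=-26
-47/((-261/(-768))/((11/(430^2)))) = -0.01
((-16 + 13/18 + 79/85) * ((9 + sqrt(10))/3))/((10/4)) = -23.27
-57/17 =-3.35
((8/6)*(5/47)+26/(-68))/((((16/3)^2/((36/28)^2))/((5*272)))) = -1400895/73696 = -19.01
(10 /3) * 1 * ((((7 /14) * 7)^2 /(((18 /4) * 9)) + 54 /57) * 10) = 41.66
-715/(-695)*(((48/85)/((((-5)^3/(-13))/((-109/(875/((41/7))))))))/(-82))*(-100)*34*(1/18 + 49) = -89.67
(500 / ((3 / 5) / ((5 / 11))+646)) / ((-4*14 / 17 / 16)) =-425000 / 113281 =-3.75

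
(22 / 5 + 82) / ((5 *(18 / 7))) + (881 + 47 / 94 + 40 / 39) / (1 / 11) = 18943279 / 1950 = 9714.50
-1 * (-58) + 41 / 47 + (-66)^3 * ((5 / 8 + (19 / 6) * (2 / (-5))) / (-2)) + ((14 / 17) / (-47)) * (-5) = -736512927 / 7990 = -92179.34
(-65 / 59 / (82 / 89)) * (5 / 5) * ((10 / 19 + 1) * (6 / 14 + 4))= -5200715 / 643454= -8.08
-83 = -83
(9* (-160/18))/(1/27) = -2160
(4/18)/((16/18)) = 1/4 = 0.25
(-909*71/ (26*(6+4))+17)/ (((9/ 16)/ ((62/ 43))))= -14909512/ 25155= -592.71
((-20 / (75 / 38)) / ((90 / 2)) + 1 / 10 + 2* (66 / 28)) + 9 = 128417 / 9450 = 13.59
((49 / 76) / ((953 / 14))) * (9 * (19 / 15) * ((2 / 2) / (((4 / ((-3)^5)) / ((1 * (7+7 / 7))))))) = -250047 / 4765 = -52.48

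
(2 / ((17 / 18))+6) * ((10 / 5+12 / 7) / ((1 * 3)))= 1196 / 119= 10.05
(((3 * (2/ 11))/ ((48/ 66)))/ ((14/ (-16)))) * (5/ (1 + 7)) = -15/ 28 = -0.54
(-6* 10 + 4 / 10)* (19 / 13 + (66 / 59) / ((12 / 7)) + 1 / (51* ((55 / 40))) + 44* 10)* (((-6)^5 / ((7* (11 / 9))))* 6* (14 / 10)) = 1587017064969792 / 7888595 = 201178671.86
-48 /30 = -8 /5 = -1.60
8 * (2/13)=1.23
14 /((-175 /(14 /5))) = -28 /125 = -0.22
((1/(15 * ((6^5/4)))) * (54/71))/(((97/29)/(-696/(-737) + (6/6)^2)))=41557/2740888260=0.00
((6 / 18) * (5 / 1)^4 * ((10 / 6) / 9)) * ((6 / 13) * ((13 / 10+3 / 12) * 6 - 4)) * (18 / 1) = 66250 / 39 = 1698.72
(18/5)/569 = 18/2845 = 0.01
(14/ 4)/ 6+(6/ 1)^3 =2599/ 12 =216.58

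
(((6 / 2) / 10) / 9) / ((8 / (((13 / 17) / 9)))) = 13 / 36720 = 0.00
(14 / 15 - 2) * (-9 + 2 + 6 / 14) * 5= 736 / 21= 35.05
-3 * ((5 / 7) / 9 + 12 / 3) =-257 / 21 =-12.24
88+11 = 99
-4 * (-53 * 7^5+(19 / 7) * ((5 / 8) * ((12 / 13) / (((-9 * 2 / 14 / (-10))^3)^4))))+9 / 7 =-2629814043134054174432653 / 8567029273257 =-306969190748.93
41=41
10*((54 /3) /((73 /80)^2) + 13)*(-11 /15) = -4058494 /15987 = -253.86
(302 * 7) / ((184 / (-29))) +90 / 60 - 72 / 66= -336769 / 1012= -332.78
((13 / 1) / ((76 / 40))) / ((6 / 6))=130 / 19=6.84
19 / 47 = 0.40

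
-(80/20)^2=-16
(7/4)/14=1/8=0.12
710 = 710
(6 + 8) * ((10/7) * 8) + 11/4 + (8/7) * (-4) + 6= 4597/28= 164.18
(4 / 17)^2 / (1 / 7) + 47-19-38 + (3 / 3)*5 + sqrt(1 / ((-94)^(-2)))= 25833 / 289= 89.39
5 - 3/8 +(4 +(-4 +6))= 85/8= 10.62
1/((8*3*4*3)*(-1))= -1/288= -0.00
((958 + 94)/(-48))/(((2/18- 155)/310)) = 122295/2788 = 43.86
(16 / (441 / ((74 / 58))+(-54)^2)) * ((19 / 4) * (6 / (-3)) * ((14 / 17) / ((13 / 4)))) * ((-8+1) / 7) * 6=629888 / 8890167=0.07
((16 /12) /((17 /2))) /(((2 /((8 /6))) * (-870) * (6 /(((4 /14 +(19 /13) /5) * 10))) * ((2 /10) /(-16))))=33664 /3633903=0.01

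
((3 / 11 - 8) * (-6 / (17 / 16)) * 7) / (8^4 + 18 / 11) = 1680 / 22537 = 0.07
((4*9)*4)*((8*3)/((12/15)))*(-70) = -302400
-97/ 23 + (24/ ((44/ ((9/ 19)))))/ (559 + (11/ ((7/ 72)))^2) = -13271759957/ 3146926585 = -4.22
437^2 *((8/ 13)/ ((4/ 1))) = 381938/ 13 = 29379.85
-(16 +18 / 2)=-25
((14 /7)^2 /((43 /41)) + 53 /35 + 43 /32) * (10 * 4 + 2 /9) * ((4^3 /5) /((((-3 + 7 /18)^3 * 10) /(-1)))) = 75374664048 /3906340375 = 19.30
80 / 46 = 40 / 23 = 1.74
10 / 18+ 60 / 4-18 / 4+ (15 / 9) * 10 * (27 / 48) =20.43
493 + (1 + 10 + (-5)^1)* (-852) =-4619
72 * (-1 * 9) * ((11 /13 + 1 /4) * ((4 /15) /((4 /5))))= -3078 /13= -236.77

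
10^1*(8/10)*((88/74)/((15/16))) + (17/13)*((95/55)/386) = 10.15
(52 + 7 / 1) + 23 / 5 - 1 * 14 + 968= 5088 / 5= 1017.60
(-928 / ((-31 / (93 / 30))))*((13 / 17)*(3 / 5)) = 18096 / 425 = 42.58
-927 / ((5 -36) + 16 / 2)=927 / 23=40.30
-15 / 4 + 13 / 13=-11 / 4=-2.75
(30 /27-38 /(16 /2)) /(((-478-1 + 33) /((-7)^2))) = 6419 /16056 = 0.40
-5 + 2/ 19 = -93/ 19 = -4.89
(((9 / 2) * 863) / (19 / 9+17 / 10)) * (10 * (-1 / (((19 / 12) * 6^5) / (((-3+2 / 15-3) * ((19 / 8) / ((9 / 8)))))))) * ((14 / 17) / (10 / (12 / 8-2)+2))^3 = -94930 / 96702579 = -0.00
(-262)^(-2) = 1 / 68644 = 0.00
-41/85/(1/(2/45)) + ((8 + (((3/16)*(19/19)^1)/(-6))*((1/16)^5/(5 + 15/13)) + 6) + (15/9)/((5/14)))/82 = 34722663094567/168389561548800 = 0.21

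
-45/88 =-0.51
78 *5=390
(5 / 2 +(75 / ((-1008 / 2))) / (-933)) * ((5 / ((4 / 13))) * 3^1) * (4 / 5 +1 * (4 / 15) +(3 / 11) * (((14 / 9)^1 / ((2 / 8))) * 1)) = 96795595 / 287364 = 336.84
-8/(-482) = 4/241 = 0.02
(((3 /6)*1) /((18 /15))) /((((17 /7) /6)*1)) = 35 /34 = 1.03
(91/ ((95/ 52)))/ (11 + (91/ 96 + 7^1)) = 454272/ 172805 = 2.63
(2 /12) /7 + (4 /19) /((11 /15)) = 2729 /8778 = 0.31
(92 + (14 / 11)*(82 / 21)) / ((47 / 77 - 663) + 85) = -22400 / 133377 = -0.17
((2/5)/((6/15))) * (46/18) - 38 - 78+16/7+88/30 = -34091/315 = -108.23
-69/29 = -2.38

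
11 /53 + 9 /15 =214 /265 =0.81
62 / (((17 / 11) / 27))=18414 / 17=1083.18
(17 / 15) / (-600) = -17 / 9000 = -0.00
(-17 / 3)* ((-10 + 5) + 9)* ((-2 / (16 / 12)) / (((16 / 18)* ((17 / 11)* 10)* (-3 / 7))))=-231 / 40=-5.78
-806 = -806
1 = 1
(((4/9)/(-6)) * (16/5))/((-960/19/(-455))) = -1729/810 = -2.13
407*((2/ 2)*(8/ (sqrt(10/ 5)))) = 1628*sqrt(2) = 2302.34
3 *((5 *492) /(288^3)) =205 /663552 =0.00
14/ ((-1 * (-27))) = 14/ 27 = 0.52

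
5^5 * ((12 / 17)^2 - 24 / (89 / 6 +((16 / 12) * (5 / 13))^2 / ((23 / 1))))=-3495.19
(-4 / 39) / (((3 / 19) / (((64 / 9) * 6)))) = -9728 / 351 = -27.72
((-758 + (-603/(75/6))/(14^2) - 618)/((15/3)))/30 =-3371803/367500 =-9.17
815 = 815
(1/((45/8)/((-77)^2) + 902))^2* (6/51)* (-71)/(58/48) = -7667300078592/902409757607763733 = -0.00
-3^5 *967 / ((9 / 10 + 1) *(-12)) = 10306.18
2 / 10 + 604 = 3021 / 5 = 604.20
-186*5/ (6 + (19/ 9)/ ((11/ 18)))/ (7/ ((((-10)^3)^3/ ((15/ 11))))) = 937750000000/ 91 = 10304945054.95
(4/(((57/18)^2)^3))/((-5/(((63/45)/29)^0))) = -186624/235229405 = -0.00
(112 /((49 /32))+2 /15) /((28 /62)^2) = 3696967 /10290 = 359.28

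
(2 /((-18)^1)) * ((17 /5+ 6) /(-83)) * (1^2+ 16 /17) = 517 /21165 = 0.02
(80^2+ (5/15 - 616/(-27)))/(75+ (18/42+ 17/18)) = 84.10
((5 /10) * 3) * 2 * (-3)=-9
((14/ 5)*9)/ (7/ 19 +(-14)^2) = 342/ 2665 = 0.13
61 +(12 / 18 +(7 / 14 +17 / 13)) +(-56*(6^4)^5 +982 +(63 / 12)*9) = -31940200132389987871 / 156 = -204744872643525563.28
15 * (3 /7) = 45 /7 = 6.43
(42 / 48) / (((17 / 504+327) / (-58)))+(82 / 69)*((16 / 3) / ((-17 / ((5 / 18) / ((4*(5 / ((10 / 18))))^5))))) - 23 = -456799474092674693 / 19727742104395200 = -23.16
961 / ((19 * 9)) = 961 / 171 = 5.62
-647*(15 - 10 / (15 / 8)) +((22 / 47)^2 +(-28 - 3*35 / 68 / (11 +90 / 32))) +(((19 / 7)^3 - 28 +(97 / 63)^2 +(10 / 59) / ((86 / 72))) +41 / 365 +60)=-1329689919715960055822 / 213515487090527895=-6227.60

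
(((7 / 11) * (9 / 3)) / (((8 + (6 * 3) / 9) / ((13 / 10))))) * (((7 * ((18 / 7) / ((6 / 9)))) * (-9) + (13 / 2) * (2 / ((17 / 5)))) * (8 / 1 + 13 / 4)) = -4995081 / 7480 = -667.79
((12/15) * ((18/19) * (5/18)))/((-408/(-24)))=4/323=0.01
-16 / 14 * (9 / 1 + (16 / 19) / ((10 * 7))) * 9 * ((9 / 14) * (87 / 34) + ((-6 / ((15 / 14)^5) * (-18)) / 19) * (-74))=27462.38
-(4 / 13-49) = 633 / 13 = 48.69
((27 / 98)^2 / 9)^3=531441 / 885842380864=0.00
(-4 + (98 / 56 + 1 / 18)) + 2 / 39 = -1003 / 468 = -2.14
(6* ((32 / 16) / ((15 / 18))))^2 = 5184 / 25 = 207.36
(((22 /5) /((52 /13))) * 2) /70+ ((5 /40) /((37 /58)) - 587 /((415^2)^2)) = 6987050701093 /30729262847500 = 0.23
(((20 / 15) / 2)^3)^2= 64 / 729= 0.09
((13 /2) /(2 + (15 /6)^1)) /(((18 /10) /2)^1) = 130 /81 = 1.60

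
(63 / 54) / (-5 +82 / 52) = -0.34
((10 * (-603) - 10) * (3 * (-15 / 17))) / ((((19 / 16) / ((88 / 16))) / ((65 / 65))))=23918400 / 323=74050.77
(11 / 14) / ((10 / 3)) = 33 / 140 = 0.24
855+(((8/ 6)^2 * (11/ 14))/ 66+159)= 191650/ 189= 1014.02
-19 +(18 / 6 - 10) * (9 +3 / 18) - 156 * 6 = -6115 / 6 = -1019.17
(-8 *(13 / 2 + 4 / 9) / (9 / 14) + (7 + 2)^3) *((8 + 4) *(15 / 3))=1040980 / 27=38554.81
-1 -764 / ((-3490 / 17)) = 4749 / 1745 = 2.72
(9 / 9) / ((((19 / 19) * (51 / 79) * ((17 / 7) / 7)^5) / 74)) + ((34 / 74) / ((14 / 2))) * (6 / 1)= 427707115260500 / 18754891113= 22805.10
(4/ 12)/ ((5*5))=1/ 75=0.01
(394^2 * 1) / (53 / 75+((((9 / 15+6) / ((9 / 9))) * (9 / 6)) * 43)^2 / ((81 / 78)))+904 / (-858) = -1842295748 / 11229675171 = -0.16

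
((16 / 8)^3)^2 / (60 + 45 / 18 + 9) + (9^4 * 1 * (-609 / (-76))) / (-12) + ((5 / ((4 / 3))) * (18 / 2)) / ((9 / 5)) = -189605257 / 43472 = -4361.55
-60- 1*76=-136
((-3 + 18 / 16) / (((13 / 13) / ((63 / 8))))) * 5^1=-4725 / 64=-73.83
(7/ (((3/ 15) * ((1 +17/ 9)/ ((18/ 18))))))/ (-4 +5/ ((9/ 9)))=315/ 26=12.12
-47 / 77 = -0.61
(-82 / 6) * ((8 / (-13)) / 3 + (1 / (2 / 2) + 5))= -9266 / 117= -79.20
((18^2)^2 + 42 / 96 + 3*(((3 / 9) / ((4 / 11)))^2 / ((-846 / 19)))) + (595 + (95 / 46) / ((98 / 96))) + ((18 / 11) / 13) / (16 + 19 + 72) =73928153842450273 / 700253570016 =105573.41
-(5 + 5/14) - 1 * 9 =-201/14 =-14.36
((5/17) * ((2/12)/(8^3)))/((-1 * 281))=-5/14674944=-0.00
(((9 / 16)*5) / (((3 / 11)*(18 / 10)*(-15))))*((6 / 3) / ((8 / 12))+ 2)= -275 / 144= -1.91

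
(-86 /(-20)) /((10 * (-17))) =-43 /1700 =-0.03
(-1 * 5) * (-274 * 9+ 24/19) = 12323.68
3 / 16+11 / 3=185 / 48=3.85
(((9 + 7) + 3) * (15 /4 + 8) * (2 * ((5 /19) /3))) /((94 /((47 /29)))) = 235 /348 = 0.68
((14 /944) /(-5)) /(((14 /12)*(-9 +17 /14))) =21 /64310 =0.00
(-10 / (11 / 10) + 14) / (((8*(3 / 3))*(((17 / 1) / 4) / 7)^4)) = 4148928 / 918731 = 4.52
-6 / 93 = -2 / 31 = -0.06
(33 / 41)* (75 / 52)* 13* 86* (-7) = -744975 / 82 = -9085.06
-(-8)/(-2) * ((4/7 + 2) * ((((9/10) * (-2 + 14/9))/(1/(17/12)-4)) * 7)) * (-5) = 306/7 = 43.71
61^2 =3721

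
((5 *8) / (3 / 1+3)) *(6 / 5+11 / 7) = 388 / 21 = 18.48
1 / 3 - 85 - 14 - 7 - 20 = -377 / 3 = -125.67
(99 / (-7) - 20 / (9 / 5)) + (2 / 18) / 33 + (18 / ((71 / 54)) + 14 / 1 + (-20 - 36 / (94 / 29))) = -198879752 / 6937623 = -28.67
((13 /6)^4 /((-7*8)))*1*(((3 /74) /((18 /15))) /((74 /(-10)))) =0.00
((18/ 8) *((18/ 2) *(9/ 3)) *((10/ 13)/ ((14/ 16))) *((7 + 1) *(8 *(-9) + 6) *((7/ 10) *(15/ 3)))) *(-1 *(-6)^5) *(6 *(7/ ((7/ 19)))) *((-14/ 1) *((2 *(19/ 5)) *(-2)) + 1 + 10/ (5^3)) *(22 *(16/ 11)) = -38921669223579648/ 65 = -598794911131994.58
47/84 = 0.56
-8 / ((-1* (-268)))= -2 / 67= -0.03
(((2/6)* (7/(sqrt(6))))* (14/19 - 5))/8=-63* sqrt(6)/304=-0.51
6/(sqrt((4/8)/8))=24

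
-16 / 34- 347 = -5907 / 17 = -347.47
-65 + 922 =857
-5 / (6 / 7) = -35 / 6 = -5.83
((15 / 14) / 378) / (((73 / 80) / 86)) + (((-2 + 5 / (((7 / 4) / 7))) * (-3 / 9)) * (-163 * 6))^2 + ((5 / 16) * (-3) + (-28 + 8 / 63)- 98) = 17736178320337 / 515088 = 34433297.46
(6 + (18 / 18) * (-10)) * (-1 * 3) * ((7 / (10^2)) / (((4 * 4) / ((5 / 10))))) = 21 / 800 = 0.03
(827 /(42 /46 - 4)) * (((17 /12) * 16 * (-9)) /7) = 3880284 /497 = 7807.41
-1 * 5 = -5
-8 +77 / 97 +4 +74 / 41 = -5573 / 3977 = -1.40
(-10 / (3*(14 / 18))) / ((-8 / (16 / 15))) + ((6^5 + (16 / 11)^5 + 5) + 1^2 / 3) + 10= 26374795226 / 3382071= 7798.42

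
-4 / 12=-1 / 3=-0.33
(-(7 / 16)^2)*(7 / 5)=-343 / 1280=-0.27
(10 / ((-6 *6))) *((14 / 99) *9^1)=-35 / 99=-0.35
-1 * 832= -832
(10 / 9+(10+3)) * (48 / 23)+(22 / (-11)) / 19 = 38470 / 1311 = 29.34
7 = 7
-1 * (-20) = 20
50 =50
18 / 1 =18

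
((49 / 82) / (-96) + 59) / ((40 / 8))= 464399 / 39360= 11.80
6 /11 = 0.55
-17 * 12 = -204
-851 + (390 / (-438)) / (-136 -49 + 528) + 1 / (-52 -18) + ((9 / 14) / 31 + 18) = -3232895521 / 3881045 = -833.00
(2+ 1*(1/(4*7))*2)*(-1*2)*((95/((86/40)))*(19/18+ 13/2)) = -3746800/2709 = -1383.09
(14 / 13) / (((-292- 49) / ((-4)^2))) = -224 / 4433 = -0.05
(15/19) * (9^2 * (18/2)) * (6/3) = 21870/19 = 1151.05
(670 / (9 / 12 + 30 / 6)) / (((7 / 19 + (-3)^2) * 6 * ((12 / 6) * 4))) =6365 / 24564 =0.26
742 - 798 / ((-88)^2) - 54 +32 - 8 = 2756465 / 3872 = 711.90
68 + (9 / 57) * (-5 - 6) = 1259 / 19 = 66.26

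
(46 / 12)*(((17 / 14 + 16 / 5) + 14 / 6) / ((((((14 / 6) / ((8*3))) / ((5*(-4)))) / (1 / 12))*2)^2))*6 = 3910920 / 343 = 11402.10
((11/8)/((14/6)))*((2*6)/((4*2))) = 99/112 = 0.88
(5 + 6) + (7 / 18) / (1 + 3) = 799 / 72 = 11.10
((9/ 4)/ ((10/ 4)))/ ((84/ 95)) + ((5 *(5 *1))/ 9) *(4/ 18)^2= 47153/ 40824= 1.16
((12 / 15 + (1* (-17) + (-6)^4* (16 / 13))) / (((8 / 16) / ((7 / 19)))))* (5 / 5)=1436778 / 1235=1163.38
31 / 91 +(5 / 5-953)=-86601 / 91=-951.66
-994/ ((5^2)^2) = -994/ 625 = -1.59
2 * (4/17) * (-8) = -64/17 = -3.76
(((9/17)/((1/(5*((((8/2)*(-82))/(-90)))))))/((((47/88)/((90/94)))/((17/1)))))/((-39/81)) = -17534880/28717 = -610.61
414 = 414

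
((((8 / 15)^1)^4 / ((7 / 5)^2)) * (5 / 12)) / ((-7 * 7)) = -1024 / 2917215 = -0.00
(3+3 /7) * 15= 360 /7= 51.43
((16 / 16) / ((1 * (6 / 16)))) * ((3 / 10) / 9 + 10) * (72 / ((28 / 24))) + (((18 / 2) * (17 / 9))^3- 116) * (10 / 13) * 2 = 45156 / 5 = 9031.20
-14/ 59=-0.24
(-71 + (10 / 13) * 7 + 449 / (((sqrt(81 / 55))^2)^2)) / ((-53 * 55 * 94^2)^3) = -1507549 / 182182308950583294720939000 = -0.00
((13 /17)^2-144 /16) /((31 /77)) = -187264 /8959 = -20.90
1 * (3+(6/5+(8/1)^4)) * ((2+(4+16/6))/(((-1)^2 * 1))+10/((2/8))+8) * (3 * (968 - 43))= 644756450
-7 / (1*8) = -7 / 8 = -0.88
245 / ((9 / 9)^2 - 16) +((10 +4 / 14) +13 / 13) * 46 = 10559 / 21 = 502.81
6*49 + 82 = 376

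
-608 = -608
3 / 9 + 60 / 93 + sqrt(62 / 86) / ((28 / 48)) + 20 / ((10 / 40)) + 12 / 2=12*sqrt(1333) / 301 + 8089 / 93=88.43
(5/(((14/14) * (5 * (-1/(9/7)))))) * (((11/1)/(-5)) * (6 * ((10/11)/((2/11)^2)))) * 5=2333.57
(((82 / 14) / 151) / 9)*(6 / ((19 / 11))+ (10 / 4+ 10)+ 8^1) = 37351 / 361494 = 0.10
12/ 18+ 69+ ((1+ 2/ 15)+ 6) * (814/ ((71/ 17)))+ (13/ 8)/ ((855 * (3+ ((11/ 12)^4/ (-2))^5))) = 3617642747272754104085393583923/ 2477898571593768973849342775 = 1459.96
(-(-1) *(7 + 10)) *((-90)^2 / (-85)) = -1620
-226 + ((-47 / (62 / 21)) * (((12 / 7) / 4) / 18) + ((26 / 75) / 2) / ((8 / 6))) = -175343 / 775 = -226.25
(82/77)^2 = 6724/5929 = 1.13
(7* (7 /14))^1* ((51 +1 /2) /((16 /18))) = 202.78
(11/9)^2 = 121/81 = 1.49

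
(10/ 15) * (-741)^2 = 366054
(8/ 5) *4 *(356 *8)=91136/ 5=18227.20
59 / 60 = 0.98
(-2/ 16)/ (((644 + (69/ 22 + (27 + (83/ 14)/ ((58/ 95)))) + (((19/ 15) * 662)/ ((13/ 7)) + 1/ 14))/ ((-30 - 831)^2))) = -7873100235/ 96469994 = -81.61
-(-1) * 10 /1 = 10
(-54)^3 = -157464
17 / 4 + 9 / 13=4.94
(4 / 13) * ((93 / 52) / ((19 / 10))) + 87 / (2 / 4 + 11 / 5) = 939560 / 28899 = 32.51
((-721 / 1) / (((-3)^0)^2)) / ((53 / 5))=-3605 / 53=-68.02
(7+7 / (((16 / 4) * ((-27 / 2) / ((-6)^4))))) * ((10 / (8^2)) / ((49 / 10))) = -575 / 112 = -5.13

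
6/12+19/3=41/6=6.83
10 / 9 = 1.11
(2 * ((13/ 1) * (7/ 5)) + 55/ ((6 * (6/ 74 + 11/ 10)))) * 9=868431/ 2185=397.45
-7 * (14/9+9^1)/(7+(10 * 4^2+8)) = -19/45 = -0.42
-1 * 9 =-9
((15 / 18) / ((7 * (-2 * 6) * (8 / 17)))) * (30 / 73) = -425 / 49056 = -0.01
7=7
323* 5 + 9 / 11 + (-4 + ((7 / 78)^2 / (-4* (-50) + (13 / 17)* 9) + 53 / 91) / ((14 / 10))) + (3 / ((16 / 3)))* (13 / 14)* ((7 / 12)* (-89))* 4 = 138745988266807 / 92265709536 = 1503.77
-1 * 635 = -635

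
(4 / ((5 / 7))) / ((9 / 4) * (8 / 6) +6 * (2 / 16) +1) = 1.18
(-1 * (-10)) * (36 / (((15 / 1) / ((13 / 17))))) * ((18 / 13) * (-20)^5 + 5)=-1382398440 / 17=-81317555.29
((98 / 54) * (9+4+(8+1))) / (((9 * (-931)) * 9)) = -22 / 41553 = -0.00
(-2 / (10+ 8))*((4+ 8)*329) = -1316 / 3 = -438.67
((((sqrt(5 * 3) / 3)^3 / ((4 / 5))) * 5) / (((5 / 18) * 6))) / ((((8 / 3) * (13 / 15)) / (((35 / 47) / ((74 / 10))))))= 65625 * sqrt(15) / 723424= 0.35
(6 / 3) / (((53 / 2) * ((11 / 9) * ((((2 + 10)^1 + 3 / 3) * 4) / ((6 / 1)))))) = 54 / 7579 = 0.01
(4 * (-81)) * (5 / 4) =-405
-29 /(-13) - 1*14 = -153 /13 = -11.77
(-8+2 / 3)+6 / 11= -224 / 33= -6.79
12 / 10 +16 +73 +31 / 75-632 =-40604 / 75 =-541.39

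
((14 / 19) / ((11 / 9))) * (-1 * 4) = -2.41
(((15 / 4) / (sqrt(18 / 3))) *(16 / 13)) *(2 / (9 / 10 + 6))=200 *sqrt(6) / 897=0.55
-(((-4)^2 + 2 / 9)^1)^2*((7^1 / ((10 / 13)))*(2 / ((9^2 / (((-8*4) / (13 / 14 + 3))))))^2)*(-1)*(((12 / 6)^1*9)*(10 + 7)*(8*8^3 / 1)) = 108435626390454272 / 893116125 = 121412684.59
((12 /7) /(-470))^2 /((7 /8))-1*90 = -1704795462 /18942175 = -90.00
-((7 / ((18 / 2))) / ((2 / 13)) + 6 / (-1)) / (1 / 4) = 34 / 9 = 3.78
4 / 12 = 1 / 3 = 0.33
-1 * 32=-32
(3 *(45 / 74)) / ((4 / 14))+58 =9529 / 148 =64.39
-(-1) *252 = 252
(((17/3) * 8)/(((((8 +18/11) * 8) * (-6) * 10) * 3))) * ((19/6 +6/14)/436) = -28237/1048178880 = -0.00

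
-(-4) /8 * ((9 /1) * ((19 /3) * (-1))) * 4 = -114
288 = 288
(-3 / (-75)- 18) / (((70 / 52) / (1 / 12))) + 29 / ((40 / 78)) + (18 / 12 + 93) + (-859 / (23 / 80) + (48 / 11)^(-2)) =-131584750859 / 46368000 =-2837.84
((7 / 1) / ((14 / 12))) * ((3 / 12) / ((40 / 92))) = 69 / 20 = 3.45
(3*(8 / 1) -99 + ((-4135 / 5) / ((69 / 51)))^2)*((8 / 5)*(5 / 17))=1580926448 / 8993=175795.22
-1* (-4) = 4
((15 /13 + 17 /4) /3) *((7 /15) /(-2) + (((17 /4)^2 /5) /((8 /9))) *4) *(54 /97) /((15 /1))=1.07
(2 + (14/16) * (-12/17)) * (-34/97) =-47/97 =-0.48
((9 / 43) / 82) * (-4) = -18 / 1763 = -0.01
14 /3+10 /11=184 /33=5.58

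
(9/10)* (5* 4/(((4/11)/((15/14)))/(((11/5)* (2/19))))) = 3267/266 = 12.28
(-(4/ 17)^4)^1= -256/ 83521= -0.00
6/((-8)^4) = 3/2048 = 0.00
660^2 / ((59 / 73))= 31798800 / 59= 538962.71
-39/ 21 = -13/ 7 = -1.86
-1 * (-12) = 12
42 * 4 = 168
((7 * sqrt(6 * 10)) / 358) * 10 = 70 * sqrt(15) / 179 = 1.51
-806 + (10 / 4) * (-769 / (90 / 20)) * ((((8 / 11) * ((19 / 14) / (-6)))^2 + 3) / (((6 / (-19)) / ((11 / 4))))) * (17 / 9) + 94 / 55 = 965106473981 / 47151720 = 20468.11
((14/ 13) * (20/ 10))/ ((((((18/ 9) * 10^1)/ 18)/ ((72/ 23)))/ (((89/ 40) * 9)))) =908334/ 7475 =121.52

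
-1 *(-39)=39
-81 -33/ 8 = -681/ 8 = -85.12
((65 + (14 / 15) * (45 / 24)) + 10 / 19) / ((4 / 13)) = 66469 / 304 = 218.65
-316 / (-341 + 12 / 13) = 4108 / 4421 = 0.93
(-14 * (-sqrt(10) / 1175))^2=392 / 276125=0.00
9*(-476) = -4284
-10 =-10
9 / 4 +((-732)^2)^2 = 1148429435913 / 4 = 287107358978.25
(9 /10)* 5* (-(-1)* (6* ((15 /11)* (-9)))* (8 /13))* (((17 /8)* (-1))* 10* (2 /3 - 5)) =-206550 /11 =-18777.27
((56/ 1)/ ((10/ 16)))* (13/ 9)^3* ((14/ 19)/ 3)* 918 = 468505856/ 7695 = 60884.45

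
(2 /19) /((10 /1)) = 1 /95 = 0.01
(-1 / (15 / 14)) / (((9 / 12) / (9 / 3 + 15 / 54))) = -1652 / 405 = -4.08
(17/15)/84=17/1260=0.01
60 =60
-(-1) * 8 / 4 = 2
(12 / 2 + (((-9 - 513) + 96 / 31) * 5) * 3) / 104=-30138 / 403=-74.78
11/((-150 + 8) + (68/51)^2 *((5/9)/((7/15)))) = -2079/26438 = -0.08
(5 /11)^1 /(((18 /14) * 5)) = 7 /99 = 0.07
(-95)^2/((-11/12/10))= -1083000/11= -98454.55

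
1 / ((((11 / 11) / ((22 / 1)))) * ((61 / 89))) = 32.10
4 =4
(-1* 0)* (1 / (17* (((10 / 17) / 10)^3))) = 0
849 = 849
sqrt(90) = 3 * sqrt(10) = 9.49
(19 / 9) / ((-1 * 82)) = -19 / 738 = -0.03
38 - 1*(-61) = 99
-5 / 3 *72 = -120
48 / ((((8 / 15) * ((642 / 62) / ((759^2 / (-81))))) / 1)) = -19842790 / 321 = -61815.55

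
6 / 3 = 2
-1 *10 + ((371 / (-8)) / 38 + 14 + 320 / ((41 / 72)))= 7038805 / 12464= 564.73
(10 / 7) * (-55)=-550 / 7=-78.57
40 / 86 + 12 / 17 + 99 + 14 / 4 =151567 / 1462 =103.67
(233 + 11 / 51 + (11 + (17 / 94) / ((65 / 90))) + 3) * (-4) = -30845164 / 31161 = -989.86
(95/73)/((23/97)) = 9215/1679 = 5.49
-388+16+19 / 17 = -6305 / 17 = -370.88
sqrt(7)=2.65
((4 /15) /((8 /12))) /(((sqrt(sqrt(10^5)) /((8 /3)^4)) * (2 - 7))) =-2048 * 10^(3 /4) /50625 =-0.23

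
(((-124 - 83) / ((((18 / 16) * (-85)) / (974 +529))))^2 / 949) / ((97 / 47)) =3594607409088 / 665082925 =5404.75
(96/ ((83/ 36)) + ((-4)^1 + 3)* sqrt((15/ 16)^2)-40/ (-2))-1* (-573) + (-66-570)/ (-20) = 4418927/ 6640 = 665.50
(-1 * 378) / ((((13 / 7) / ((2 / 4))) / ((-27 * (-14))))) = -500094 / 13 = -38468.77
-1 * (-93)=93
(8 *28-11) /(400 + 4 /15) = 0.53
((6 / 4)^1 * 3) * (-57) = -513 / 2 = -256.50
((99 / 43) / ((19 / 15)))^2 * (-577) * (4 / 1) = -5089659300 / 667489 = -7625.08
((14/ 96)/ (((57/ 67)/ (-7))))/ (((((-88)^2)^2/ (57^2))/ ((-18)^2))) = -5052537/ 239878144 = -0.02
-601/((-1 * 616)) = 601/616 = 0.98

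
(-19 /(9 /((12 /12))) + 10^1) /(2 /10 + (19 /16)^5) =372244480 /120861639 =3.08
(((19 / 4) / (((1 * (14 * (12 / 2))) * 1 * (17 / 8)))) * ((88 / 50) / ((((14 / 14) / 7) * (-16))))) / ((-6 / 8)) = 209 / 7650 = 0.03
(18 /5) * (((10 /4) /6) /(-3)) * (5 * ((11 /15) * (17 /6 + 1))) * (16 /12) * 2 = -506 /27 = -18.74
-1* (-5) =5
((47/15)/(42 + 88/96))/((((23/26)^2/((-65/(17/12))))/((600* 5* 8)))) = -95163494400/926279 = -102737.40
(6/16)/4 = 3/32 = 0.09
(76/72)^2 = 361/324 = 1.11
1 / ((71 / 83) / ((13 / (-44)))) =-1079 / 3124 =-0.35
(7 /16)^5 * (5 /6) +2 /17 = 14011507 /106954752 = 0.13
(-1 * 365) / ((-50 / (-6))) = -219 / 5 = -43.80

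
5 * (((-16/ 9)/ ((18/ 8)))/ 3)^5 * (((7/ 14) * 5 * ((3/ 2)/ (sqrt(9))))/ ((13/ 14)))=-93952409600/ 11014751922759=-0.01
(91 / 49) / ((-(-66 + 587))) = -13 / 3647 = -0.00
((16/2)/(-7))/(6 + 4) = -0.11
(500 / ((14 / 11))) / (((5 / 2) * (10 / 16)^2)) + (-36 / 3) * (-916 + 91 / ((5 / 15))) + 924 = 63296 / 7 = 9042.29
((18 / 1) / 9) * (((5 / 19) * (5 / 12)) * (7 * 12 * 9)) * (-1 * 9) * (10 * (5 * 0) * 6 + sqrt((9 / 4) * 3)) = -42525 * sqrt(3) / 19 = -3876.60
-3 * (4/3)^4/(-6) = 1.58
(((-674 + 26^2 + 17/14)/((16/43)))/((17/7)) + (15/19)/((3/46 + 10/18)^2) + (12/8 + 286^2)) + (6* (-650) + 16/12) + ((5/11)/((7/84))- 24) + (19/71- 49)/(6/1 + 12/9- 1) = 124568127193199323/1599525013152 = 77878.20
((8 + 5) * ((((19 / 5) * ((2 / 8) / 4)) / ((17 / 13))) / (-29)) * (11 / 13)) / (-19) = 143 / 39440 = 0.00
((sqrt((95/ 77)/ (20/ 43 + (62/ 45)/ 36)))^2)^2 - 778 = -1407042637585318/ 1822610701681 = -771.99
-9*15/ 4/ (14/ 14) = -135/ 4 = -33.75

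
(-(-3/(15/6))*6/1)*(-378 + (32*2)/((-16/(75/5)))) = -15768/5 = -3153.60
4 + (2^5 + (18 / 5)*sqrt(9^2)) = 68.40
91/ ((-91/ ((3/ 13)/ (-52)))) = 3/ 676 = 0.00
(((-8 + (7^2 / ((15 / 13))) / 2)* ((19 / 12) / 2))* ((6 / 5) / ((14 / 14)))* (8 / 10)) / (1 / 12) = 15086 / 125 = 120.69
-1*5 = -5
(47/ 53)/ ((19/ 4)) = 188/ 1007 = 0.19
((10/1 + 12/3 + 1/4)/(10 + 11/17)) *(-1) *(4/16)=-969/2896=-0.33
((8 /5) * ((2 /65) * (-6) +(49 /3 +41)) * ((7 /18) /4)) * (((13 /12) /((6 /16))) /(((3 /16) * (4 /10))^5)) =10822224.53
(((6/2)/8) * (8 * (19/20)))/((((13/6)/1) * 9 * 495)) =19/64350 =0.00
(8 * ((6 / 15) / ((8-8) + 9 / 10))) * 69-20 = 225.33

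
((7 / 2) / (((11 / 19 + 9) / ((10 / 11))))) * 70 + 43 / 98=331999 / 14014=23.69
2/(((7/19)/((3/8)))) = 57/28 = 2.04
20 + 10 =30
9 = 9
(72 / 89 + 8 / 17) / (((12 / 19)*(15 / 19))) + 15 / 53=10281647 / 3608505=2.85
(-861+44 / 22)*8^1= -6872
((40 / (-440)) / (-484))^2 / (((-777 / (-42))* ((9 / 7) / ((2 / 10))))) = 7 / 23597192520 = 0.00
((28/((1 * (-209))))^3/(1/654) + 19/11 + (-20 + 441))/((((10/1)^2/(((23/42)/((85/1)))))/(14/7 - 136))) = -987488143737/271597537750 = -3.64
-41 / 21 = -1.95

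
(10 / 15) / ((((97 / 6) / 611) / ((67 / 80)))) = 40937 / 1940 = 21.10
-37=-37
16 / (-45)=-16 / 45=-0.36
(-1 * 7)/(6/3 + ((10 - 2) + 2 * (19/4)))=-14/39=-0.36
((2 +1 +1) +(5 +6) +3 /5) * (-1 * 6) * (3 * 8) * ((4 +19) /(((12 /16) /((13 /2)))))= -2238912 /5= -447782.40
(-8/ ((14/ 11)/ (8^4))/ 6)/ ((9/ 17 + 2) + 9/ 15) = -3829760/ 2793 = -1371.20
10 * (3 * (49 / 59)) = 1470 / 59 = 24.92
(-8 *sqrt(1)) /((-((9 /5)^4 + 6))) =5000 /10311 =0.48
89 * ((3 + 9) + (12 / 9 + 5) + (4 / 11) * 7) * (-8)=-490568 / 33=-14865.70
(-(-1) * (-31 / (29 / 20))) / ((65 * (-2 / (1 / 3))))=62 / 1131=0.05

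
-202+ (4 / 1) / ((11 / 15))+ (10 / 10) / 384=-830197 / 4224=-196.54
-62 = -62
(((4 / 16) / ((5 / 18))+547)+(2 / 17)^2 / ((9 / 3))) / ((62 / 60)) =4750333 / 8959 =530.23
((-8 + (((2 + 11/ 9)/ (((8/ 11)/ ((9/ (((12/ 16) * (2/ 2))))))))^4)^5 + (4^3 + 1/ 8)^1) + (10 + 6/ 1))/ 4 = 119073100208749693121158449751541919839618927871745/ 14624633760251904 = 8141954332721608083328067000000000.00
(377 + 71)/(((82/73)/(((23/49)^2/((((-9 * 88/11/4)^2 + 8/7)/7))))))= 308936/163303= 1.89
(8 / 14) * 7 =4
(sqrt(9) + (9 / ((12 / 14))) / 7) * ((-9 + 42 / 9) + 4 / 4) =-15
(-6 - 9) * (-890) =13350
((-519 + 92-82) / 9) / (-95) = 509 / 855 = 0.60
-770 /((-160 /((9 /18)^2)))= 77 /64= 1.20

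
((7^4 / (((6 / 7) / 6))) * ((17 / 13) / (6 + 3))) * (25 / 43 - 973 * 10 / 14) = -8531569340 / 5031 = -1695799.91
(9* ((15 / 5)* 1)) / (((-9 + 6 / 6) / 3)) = -10.12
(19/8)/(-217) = -19/1736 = -0.01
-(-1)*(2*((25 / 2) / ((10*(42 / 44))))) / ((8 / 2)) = 55 / 84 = 0.65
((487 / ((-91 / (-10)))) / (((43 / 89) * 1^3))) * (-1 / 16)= -6.92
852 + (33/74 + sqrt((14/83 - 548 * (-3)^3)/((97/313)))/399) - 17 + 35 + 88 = sqrt(3094721200966)/3212349 + 70925/74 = 958.99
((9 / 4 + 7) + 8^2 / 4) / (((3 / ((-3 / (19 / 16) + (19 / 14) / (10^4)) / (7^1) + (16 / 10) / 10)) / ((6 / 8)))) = -377784339 / 297920000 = -1.27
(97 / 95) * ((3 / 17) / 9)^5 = 0.00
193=193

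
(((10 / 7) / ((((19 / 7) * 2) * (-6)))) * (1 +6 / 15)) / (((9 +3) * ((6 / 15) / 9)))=-35 / 304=-0.12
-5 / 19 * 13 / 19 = -65 / 361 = -0.18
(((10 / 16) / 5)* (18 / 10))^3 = 729 / 64000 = 0.01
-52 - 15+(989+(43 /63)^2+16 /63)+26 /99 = 40296491 /43659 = 922.98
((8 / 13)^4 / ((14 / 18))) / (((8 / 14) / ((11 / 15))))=33792 / 142805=0.24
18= 18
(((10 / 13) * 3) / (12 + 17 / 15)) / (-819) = -50 / 233051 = -0.00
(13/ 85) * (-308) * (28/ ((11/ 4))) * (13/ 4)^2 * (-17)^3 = 124446868/ 5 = 24889373.60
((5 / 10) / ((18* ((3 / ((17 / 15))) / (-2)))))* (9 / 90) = -17 / 8100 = -0.00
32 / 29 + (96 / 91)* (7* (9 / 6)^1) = 4592 / 377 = 12.18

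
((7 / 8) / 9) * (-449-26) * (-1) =3325 / 72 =46.18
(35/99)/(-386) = -35/38214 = -0.00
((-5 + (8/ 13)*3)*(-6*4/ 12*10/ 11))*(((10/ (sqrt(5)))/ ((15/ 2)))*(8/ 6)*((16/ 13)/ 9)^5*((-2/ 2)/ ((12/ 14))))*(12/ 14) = -2751463424*sqrt(5)/ 28216806219459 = -0.00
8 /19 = 0.42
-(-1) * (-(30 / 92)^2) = -225 / 2116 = -0.11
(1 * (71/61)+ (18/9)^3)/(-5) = -559/305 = -1.83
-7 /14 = -0.50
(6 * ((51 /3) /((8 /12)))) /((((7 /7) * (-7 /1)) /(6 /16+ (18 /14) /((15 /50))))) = -39933 /392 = -101.87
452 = 452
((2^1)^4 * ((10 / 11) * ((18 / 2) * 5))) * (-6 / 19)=-43200 / 209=-206.70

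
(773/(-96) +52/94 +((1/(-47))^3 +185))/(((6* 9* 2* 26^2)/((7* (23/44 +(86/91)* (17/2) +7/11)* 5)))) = 325568724767725/416227995076608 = 0.78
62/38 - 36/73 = 1579/1387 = 1.14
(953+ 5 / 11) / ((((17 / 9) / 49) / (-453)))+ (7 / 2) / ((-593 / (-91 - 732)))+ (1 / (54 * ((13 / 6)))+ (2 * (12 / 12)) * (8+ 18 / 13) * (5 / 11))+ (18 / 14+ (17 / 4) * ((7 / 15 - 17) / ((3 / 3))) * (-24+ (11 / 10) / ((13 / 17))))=-50871676131484973 / 4540986450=-11202780.87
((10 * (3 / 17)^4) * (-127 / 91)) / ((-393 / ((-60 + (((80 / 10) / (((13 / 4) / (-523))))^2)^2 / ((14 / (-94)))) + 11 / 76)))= -282622469620509967516875 / 444953367520298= -635173234.43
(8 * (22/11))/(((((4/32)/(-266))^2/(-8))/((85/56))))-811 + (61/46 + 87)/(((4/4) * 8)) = -323766812145/368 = -879801119.96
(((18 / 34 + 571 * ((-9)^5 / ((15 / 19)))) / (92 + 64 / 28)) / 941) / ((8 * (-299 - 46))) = 1411742381 / 8094482000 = 0.17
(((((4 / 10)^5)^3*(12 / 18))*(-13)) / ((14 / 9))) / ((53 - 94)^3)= 1277952 / 14723114013671875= 0.00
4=4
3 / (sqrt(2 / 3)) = 3 *sqrt(6) / 2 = 3.67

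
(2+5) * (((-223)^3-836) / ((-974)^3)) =77632821 / 924010424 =0.08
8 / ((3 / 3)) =8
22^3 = 10648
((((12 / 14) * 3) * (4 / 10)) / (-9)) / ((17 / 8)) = -32 / 595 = -0.05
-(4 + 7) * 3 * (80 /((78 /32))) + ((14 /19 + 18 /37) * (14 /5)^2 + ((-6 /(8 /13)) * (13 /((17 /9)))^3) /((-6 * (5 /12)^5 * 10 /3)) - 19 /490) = 796219894180652883 /68752982593750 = 11580.88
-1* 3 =-3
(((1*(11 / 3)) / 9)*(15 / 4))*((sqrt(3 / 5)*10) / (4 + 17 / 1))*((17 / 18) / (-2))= -935*sqrt(15) / 13608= -0.27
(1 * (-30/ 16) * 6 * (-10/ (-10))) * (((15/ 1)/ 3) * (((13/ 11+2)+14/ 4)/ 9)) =-3675/ 88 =-41.76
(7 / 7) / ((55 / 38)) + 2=148 / 55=2.69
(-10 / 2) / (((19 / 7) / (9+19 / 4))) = -1925 / 76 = -25.33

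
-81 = -81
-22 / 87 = -0.25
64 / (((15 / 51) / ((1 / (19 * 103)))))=1088 / 9785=0.11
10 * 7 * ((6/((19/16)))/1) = 353.68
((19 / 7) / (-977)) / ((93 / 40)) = -760 / 636027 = -0.00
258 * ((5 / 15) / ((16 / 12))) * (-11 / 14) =-1419 / 28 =-50.68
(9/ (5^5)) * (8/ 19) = 72/ 59375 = 0.00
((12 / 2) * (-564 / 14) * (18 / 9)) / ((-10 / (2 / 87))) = 1.11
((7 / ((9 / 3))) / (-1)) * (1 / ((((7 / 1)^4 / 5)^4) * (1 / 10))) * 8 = -50000 / 14242684529829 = -0.00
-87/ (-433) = 87/ 433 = 0.20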